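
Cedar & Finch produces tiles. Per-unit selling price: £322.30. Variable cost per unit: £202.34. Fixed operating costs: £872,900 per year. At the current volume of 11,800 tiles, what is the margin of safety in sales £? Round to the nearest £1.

£1,457,894

Each unit contributes £322.30 − £202.34 = £119.96. Break-even units = £872,900 ÷ £119.96 = 7,276.59; break-even revenue = 7,276.59 × £322.30 = £2,345,245.67.
Actual sales revenue = 11,800 × £322.30 = £3,803,140.00.
Margin of safety = £3,803,140.00 − £2,345,245.67 = £1,457,894.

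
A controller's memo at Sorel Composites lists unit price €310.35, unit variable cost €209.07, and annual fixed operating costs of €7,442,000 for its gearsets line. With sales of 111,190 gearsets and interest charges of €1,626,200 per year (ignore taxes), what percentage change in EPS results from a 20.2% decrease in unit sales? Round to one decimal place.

At 111,190 units, contribution = 111,190 × €101.28 = €11,261,323.20.
Subtracting fixed costs: EBIT = €11,261,323.20 − €7,442,000 = €3,819,323.20.
After interest of €1,626,200.00, pre-tax earnings = €2,193,123.20.
Degree of combined leverage = contribution ÷ (EBIT − I) = €11,261,323.20 ÷ €2,193,123.20 = 5.1348.
EPS therefore changes by 5.1348 × (-20.2%) = -103.7%.

-103.7%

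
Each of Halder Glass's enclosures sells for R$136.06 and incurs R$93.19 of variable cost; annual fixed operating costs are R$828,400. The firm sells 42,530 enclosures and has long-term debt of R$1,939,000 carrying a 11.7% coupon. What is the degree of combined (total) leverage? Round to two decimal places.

2.37

At 42,530 units, contribution = 42,530 × R$42.87 = R$1,823,261.10.
Operating income = contribution − fixed costs = R$1,823,261.10 − R$828,400 = R$994,861.10. Interest = R$226,863.00.
DOL = R$1,823,261.10 ÷ R$994,861.10 = 1.8327; DFL = R$994,861.10 ÷ R$767,998.10 = 1.2954.
Combined leverage = 1.8327 × 1.2954 = 2.3741.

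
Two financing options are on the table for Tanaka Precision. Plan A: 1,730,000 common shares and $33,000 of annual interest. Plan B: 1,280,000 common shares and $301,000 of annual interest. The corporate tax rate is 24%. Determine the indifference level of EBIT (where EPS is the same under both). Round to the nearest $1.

$1,063,311

Set EPS_A = EPS_B: (EBIT − $33,000)(1 − 0.24) ÷ 1,730,000 = (EBIT − $301,000)(1 − 0.24) ÷ 1,280,000.
Cancelling (1 − t) and cross-multiplying: 1,280,000·(EBIT − 33,000) = 1,730,000·(EBIT − 301,000).
EBIT × (1,730,000 − 1,280,000) = 301,000 × 1,730,000 − 33,000 × 1,280,000 = 478,490,000,000, so EBIT = 478,490,000,000 ÷ 450,000 = 1,063,311.11.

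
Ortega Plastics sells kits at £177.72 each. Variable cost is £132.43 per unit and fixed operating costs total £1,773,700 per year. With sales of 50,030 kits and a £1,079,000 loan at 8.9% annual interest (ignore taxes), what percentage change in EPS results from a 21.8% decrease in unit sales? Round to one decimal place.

Total contribution margin = 50,030 × £45.29 = £2,265,858.70.
EBIT = £2,265,858.70 − £1,773,700 = £492,158.70.
After interest of £96,031.00, pre-tax earnings = £396,127.70.
Degree of combined leverage = contribution ÷ (EBIT − I) = £2,265,858.70 ÷ £396,127.70 = 5.7200.
%ΔEPS = DCL × %ΔSales = 5.7200 × -21.8% = -124.7%.

-124.7%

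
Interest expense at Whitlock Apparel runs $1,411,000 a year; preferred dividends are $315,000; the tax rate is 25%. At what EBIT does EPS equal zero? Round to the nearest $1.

Grossing the preferred dividend up to pre-tax terms: $315,000 / (1 − 0.25) = $420,000.00.
Financial break-even EBIT = interest + D_p ÷ (1 − t) = $1,411,000 + $420,000.00 = $1,831,000.00.

$1,831,000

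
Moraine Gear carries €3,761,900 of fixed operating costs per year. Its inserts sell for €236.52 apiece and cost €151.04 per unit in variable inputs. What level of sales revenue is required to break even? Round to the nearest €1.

Contribution margin per unit = €236.52 − €151.04 = €85.48, a CM ratio of €85.48 ÷ €236.52 = 0.3614.
Break-even revenue = fixed costs × price ÷ CM = €3,761,900 × €236.52 ÷ €85.48 = €10,409,038.

€10,409,038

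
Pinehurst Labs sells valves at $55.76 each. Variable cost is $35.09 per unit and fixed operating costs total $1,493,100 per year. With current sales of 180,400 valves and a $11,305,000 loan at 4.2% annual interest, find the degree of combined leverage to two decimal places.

2.12

Contribution at this volume is 180,400 × $20.67 = $3,728,868.00.
EBIT = $3,728,868.00 − $1,493,100 = $2,235,768.00. Interest = $474,810.00.
DOL = $3,728,868.00 ÷ $2,235,768.00 = 1.6678; DFL = $2,235,768.00 ÷ $1,760,958.00 = 1.2696.
DCL = DOL × DFL = 1.6678 × 1.2696 = 2.1174.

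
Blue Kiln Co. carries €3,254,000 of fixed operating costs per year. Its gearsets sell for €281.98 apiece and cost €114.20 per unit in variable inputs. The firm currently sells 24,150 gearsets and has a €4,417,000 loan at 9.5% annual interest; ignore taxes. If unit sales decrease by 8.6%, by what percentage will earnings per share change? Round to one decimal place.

-92.1%

Contribution at this volume is 24,150 × €167.78 = €4,051,887.00.
Subtracting fixed costs: EBIT = €4,051,887.00 − €3,254,000 = €797,887.00.
Interest = €419,615.00, so EBIT − I = €378,272.00.
DCL = total CM / (EBIT − I) = €4,051,887.00 / €378,272.00 = 10.7116.
%ΔEPS = DCL × %ΔSales = 10.7116 × -8.6% = -92.1%.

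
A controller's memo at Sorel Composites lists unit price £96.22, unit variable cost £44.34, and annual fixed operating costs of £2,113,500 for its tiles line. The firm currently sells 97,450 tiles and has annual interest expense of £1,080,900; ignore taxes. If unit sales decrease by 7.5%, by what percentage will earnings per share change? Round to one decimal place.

-20.4%

Contribution at this volume is 97,450 × £51.88 = £5,055,706.00.
Subtracting fixed costs: EBIT = £5,055,706.00 − £2,113,500 = £2,942,206.00.
Interest = £1,080,900.00, so EBIT − I = £1,861,306.00.
Degree of combined leverage = contribution ÷ (EBIT − I) = £5,055,706.00 ÷ £1,861,306.00 = 2.7162.
EPS therefore changes by 2.7162 × (-7.5%) = -20.4%.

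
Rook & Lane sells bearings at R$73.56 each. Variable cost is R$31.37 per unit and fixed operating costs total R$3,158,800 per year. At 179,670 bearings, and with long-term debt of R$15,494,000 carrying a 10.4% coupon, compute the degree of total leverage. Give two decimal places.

Contribution at this volume is 179,670 × R$42.19 = R$7,580,277.30.
Operating income = contribution − fixed costs = R$7,580,277.30 − R$3,158,800 = R$4,421,477.30. Interest = R$1,611,376.00.
DOL = R$7,580,277.30 ÷ R$4,421,477.30 = 1.7144; DFL = R$4,421,477.30 ÷ R$2,810,101.30 = 1.5734.
Combined leverage = 1.7144 × 1.5734 = 2.6974.

2.70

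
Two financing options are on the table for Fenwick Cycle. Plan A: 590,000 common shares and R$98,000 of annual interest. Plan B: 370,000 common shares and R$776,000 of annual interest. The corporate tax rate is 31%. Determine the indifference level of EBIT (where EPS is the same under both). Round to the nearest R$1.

Set EPS_A = EPS_B: (EBIT − R$98,000)(1 − 0.31) ÷ 590,000 = (EBIT − R$776,000)(1 − 0.31) ÷ 370,000.
The (1 − t) factor cancels: (EBIT − 98,000) × 370,000 = (EBIT − 776,000) × 590,000.
EBIT × (590,000 − 370,000) = 776,000 × 590,000 − 98,000 × 370,000 = 421,580,000,000, so EBIT = 421,580,000,000 ÷ 220,000 = 1,916,272.73.

R$1,916,273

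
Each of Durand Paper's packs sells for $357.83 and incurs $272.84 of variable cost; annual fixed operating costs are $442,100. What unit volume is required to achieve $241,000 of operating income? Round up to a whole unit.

8,038 packs

Contribution margin per unit = $357.83 − $272.84 = $84.99.
Required volume = (fixed costs + target profit) ÷ CM = ($442,100 + $241,000) ÷ $84.99 = 8,037.42, so 8,038 packs.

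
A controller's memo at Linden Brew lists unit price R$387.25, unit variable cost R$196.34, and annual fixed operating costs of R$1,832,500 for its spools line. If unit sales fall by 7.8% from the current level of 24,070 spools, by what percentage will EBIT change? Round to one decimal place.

-13.0%

Total contribution margin = 24,070 × R$190.91 = R$4,595,203.70.
Subtracting fixed costs: EBIT = R$4,595,203.70 − R$1,832,500 = R$2,762,703.70.
Degree of operating leverage = R$4,595,203.70 / R$2,762,703.70 = 1.6633.
Operating income changes by 1.6633 × -7.8% = -13.0%.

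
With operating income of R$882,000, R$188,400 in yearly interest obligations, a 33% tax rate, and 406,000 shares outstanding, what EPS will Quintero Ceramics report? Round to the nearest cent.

Interest = R$188,400.00, so EBT = R$882,000 − R$188,400.00 = R$693,600.00.
After tax at 33%: net income = R$693,600.00 × 0.67 = R$464,712.00.
EPS = R$464,712.00 ÷ 406,000 = R$1.14.

R$1.14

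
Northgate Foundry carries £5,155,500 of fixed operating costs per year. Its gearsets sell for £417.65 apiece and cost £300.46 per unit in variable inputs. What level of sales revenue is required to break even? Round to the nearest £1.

CM per unit = £417.65 − £300.46 = £117.19; CM ratio = £117.19 / £417.65 = 0.2806.
Break-even sales = FC ÷ CM ratio = £5,155,500 × £417.65 / £117.19 = £18,373,535.

£18,373,535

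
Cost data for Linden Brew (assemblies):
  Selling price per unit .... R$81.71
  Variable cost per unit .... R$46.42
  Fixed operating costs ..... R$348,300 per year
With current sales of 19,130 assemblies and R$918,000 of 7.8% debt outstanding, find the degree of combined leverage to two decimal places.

Total contribution margin = 19,130 × R$35.29 = R$675,097.70.
Operating income = contribution − fixed costs = R$675,097.70 − R$348,300 = R$326,797.70. Interest = R$71,604.00, so EBIT − I = R$255,193.70.
Degree of total leverage = total CM / (EBIT − interest) = R$675,097.70 / R$255,193.70 = 2.6454.

2.65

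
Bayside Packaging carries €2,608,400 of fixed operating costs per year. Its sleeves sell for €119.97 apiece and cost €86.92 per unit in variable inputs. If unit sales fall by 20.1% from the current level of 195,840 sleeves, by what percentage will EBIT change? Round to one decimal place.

Contribution at this volume is 195,840 × €33.05 = €6,472,512.00.
Subtracting fixed costs: EBIT = €6,472,512.00 − €2,608,400 = €3,864,112.00.
Degree of operating leverage = €6,472,512.00 / €3,864,112.00 = 1.6750.
Operating income changes by 1.6750 × -20.1% = -33.7%.

-33.7%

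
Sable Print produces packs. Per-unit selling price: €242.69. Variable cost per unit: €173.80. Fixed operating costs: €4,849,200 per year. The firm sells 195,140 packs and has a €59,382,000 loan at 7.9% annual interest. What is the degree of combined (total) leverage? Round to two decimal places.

At 195,140 units, contribution = 195,140 × €68.89 = €13,443,194.60.
Operating income = contribution − fixed costs = €13,443,194.60 − €4,849,200 = €8,593,994.60. Interest = €4,691,178.00, so EBIT − I = €3,902,816.60.
DCL = contribution ÷ (EBIT − I) = €13,443,194.60 ÷ €3,902,816.60 = 3.4445.

3.44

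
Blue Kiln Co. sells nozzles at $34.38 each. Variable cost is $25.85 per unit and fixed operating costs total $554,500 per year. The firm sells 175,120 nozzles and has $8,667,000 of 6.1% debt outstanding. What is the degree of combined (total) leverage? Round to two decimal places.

At 175,120 units, contribution = 175,120 × $8.53 = $1,493,773.60.
Operating income = contribution − fixed costs = $1,493,773.60 − $554,500 = $939,273.60. Interest = $528,687.00, so EBIT − I = $410,586.60.
DCL = contribution ÷ (EBIT − I) = $1,493,773.60 ÷ $410,586.60 = 3.6381.

3.64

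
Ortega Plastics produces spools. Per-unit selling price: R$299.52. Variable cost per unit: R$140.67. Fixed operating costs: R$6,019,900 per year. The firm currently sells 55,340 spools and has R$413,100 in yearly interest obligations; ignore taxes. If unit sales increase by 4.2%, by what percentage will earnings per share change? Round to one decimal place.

+15.7%

Contribution at this volume is 55,340 × R$158.85 = R$8,790,759.00.
EBIT = R$8,790,759.00 − R$6,019,900 = R$2,770,859.00.
Interest = R$413,100.00, so EBIT − I = R$2,357,759.00.
DCL = total CM / (EBIT − I) = R$8,790,759.00 / R$2,357,759.00 = 3.7284.
%ΔEPS = DCL × %ΔSales = 3.7284 × +4.2% = +15.7%.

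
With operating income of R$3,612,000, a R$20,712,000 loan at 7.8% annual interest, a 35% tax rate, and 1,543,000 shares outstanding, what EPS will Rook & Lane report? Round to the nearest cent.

Interest = R$1,615,536.00, so EBT = R$3,612,000 − R$1,615,536.00 = R$1,996,464.00.
After tax at 35%: net income = R$1,996,464.00 × 0.65 = R$1,297,701.60.
Per share: R$1,297,701.60 / 1,543,000 shares = R$0.84.

R$0.84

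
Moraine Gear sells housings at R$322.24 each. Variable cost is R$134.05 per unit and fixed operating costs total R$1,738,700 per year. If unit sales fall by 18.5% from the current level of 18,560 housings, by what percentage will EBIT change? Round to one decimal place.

-36.8%

Total contribution margin = 18,560 × R$188.19 = R$3,492,806.40.
Subtracting fixed costs: EBIT = R$3,492,806.40 − R$1,738,700 = R$1,754,106.40.
DOL = contribution ÷ EBIT = R$3,492,806.40 ÷ R$1,754,106.40 = 1.9912.
%ΔEBIT = DOL × %ΔSales = 1.9912 × -18.5% = -36.8%.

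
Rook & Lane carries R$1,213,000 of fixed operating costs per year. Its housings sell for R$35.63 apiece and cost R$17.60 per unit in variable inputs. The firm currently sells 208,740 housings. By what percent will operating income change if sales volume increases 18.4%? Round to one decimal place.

At 208,740 units, contribution = 208,740 × R$18.03 = R$3,763,582.20.
EBIT = R$3,763,582.20 − R$1,213,000 = R$2,550,582.20.
DOL = contribution ÷ EBIT = R$3,763,582.20 ÷ R$2,550,582.20 = 1.4756.
Operating income changes by 1.4756 × +18.4% = +27.2%.

+27.2%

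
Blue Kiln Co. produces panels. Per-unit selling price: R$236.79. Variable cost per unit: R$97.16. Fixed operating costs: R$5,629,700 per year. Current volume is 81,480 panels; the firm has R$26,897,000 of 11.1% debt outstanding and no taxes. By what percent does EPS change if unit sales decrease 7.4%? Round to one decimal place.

-30.5%

Contribution at this volume is 81,480 × R$139.63 = R$11,377,052.40.
EBIT = R$11,377,052.40 − R$5,629,700 = R$5,747,352.40.
After interest of R$2,985,567.00, pre-tax earnings = R$2,761,785.40.
DCL = total CM / (EBIT − I) = R$11,377,052.40 / R$2,761,785.40 = 4.1195.
%ΔEPS = DCL × %ΔSales = 4.1195 × -7.4% = -30.5%.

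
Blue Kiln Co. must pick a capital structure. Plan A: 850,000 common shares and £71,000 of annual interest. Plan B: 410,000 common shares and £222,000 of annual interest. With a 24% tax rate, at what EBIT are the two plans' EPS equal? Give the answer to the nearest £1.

Set EPS_A = EPS_B: (EBIT − £71,000)(1 − 0.24) ÷ 850,000 = (EBIT − £222,000)(1 − 0.24) ÷ 410,000.
The (1 − t) factor cancels: (EBIT − 71,000) × 410,000 = (EBIT − 222,000) × 850,000.
EBIT × (850,000 − 410,000) = 222,000 × 850,000 − 71,000 × 410,000 = 159,590,000,000, so EBIT = 159,590,000,000 ÷ 440,000 = 362,704.55.

£362,705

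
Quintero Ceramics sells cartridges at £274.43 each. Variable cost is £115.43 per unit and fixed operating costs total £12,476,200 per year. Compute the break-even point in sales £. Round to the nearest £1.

Contribution margin per unit = £274.43 − £115.43 = £159.00, a CM ratio of £159.00 ÷ £274.43 = 0.5794.
Break-even sales = FC ÷ CM ratio = £12,476,200 × £274.43 / £159.00 = £21,533,607.

£21,533,607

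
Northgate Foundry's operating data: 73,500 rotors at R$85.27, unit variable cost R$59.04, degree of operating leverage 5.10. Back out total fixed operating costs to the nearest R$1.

R$1,549,884

At 73,500 units, contribution = 73,500 × R$26.23 = R$1,927,905.00.
DOL = contribution / EBIT, so EBIT = R$1,927,905.00 / 5.10 = R$378,020.59.
Fixed costs = CM − EBIT = R$1,927,905.00 − R$378,020.59 = R$1,549,884.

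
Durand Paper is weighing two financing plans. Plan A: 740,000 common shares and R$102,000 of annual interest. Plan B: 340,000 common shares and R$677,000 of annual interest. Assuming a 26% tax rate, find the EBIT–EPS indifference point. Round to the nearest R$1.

R$1,165,750

Set EPS_A = EPS_B: (EBIT − R$102,000)(1 − 0.26) ÷ 740,000 = (EBIT − R$677,000)(1 − 0.26) ÷ 340,000.
Cancelling (1 − t) and cross-multiplying: 340,000·(EBIT − 102,000) = 740,000·(EBIT − 677,000).
Solving, EBIT = (677,000·740,000 − 102,000·340,000) / (740,000 − 340,000) = 466,300,000,000 / 400,000 = 1,165,750.00.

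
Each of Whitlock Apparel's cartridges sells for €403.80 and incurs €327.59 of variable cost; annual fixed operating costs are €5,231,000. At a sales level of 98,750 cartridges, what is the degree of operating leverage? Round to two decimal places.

3.28

At 98,750 units, contribution = 98,750 × €76.21 = €7,525,737.50.
Operating income = contribution − fixed costs = €7,525,737.50 − €5,231,000 = €2,294,737.50.
Degree of operating leverage = €7,525,737.50 / €2,294,737.50 = 3.2796.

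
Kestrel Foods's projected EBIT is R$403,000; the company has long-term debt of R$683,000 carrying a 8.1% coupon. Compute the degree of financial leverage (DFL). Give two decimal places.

Annual interest charges come to R$55,323.00.
DFL = EBIT ÷ (EBIT − I) = R$403,000 ÷ (R$403,000 − R$55,323.00) = R$403,000 ÷ R$347,677.00 = 1.1591.

1.16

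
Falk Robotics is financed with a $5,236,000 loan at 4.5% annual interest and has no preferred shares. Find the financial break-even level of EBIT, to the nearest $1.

Annual interest = 4.5% × $5,236,000 = $235,620.00.
Without preferred stock the financial break-even is simply EBIT = interest = $235,620.00.

$235,620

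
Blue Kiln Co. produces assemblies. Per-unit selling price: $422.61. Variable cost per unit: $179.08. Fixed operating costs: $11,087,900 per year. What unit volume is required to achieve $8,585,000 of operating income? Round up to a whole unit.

80,783 assemblies

Each unit contributes $422.61 − $179.08 = $243.53.
Need Q such that Q × $243.53 − $11,087,900 = $8,585,000, i.e. Q = $19,672,900 / $243.53 = 80,782.24 → 80,783.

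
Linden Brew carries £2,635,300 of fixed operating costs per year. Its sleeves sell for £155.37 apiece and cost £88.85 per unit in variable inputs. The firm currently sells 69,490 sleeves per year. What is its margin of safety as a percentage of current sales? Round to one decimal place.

Contribution margin per unit = £155.37 − £88.85 = £66.52. Break-even units = £2,635,300 ÷ £66.52 = 39,616.66; break-even revenue = 39,616.66 × £155.37 = £6,155,239.94.
Actual sales revenue = 69,490 × £155.37 = £10,796,661.30.
Margin of safety = (£10,796,661.30 − £6,155,239.94) ÷ £10,796,661.30 = 43.0%.

43.0%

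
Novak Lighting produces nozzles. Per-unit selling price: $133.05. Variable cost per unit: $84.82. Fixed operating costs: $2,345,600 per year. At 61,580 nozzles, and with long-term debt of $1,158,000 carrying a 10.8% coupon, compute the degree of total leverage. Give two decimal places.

Contribution at this volume is 61,580 × $48.23 = $2,970,003.40.
Subtracting fixed costs: EBIT = $2,970,003.40 − $2,345,600 = $624,403.40. Interest = $125,064.00.
DOL = $2,970,003.40 ÷ $624,403.40 = 4.7565; DFL = $624,403.40 ÷ $499,339.40 = 1.2505.
DCL = DOL × DFL = 4.7565 × 1.2505 = 5.9480.

5.95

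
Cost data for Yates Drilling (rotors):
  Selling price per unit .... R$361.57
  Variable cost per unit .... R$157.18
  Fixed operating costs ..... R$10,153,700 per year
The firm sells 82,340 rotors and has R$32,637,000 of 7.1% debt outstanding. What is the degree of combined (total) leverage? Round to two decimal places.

3.86

Total contribution margin = 82,340 × R$204.39 = R$16,829,472.60.
Subtracting fixed costs: EBIT = R$16,829,472.60 − R$10,153,700 = R$6,675,772.60. Interest = R$2,317,227.00.
DOL = R$16,829,472.60 ÷ R$6,675,772.60 = 2.5210; DFL = R$6,675,772.60 ÷ R$4,358,545.60 = 1.5317.
Combined leverage = 2.5210 × 1.5317 = 3.8614.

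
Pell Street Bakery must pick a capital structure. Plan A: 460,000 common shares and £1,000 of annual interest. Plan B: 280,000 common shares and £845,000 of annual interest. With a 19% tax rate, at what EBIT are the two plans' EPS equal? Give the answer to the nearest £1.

£2,157,889

At indifference, (EBIT − 1,000)(1 − t)/460,000 = (EBIT − 845,000)(1 − t)/280,000.
Cancelling (1 − t) and cross-multiplying: 280,000·(EBIT − 1,000) = 460,000·(EBIT − 845,000).
EBIT × (460,000 − 280,000) = 845,000 × 460,000 − 1,000 × 280,000 = 388,420,000,000, so EBIT = 388,420,000,000 ÷ 180,000 = 2,157,888.89.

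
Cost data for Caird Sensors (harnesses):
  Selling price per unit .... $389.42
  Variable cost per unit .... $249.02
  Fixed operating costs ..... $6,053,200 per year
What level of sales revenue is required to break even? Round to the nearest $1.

CM per unit = $389.42 − $249.02 = $140.40; CM ratio = $140.40 / $389.42 = 0.3605.
Break-even revenue = fixed costs × price ÷ CM = $6,053,200 × $389.42 ÷ $140.40 = $16,789,438.

$16,789,438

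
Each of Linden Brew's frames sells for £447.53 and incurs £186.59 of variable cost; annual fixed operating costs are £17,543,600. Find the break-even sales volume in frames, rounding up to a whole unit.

67,233 frames

Each unit contributes £447.53 − £186.59 = £260.94.
Break-even Q = £17,543,600 / £260.94 = 67,232.31 → 67,233 frames.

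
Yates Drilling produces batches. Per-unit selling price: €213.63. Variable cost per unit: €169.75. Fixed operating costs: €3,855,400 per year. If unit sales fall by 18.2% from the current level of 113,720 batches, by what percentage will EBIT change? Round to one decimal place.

Contribution at this volume is 113,720 × €43.88 = €4,990,033.60.
EBIT = €4,990,033.60 − €3,855,400 = €1,134,633.60.
DOL = contribution ÷ EBIT = €4,990,033.60 ÷ €1,134,633.60 = 4.3979.
So EBIT moves 4.3979 × (-18.2%) = -80.0%.

-80.0%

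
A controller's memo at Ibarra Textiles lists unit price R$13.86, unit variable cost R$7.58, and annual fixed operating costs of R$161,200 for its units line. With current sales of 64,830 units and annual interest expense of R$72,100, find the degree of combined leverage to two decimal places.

Total contribution margin = 64,830 × R$6.28 = R$407,132.40.
EBIT = R$407,132.40 − R$161,200 = R$245,932.40. Interest = R$72,100.00, so EBIT − I = R$173,832.40.
DCL = contribution ÷ (EBIT − I) = R$407,132.40 ÷ R$173,832.40 = 2.3421.

2.34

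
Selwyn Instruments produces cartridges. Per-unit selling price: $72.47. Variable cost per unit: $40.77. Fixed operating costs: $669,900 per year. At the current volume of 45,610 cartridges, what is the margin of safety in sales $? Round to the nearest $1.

$1,773,885

Unit CM = price − variable cost = $72.47 − $40.77 = $31.70. Break-even units = $669,900 ÷ $31.70 = 21,132.49; break-even revenue = 21,132.49 × $72.47 = $1,531,471.70.
Actual sales revenue = 45,610 × $72.47 = $3,305,356.70.
Margin of safety = $3,305,356.70 − $1,531,471.70 = $1,773,885.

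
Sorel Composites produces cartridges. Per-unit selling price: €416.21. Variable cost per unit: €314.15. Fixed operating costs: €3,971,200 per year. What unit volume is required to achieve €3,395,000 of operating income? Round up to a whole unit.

72,176 cartridges

Unit CM = price − variable cost = €416.21 − €314.15 = €102.06.
Need Q such that Q × €102.06 − €3,971,200 = €3,395,000, i.e. Q = €7,366,200 / €102.06 = 72,175.19 → 72,176.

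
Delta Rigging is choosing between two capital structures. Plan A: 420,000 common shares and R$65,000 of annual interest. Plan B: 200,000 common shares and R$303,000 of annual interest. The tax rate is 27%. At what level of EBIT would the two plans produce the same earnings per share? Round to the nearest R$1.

At indifference, (EBIT − 65,000)(1 − t)/420,000 = (EBIT − 303,000)(1 − t)/200,000.
The (1 − t) factor cancels: (EBIT − 65,000) × 200,000 = (EBIT − 303,000) × 420,000.
Solving, EBIT = (303,000·420,000 − 65,000·200,000) / (420,000 − 200,000) = 114,260,000,000 / 220,000 = 519,363.64.

R$519,364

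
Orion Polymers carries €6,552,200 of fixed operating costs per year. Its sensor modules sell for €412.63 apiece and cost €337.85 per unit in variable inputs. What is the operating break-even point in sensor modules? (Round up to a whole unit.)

Contribution margin per unit = €412.63 − €337.85 = €74.78.
Break-even Q = €6,552,200 / €74.78 = 87,619.68 → 87,620 sensor modules.

87,620 sensor modules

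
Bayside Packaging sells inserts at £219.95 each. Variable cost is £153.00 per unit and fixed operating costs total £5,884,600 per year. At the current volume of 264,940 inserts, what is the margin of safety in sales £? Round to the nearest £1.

£38,940,950

Each unit contributes £219.95 − £153.00 = £66.95. Break-even units = £5,884,600 ÷ £66.95 = 87,895.44; break-even revenue = 87,895.44 × £219.95 = £19,332,602.99.
Current sales = 264,940 × £219.95 = £58,273,553.00.
Margin of safety = £58,273,553.00 − £19,332,602.99 = £38,940,950.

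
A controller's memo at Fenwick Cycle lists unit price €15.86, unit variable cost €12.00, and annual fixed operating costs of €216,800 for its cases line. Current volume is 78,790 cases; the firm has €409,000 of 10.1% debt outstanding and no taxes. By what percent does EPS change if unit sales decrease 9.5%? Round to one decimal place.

Contribution at this volume is 78,790 × €3.86 = €304,129.40.
Subtracting fixed costs: EBIT = €304,129.40 − €216,800 = €87,329.40.
After interest of €41,309.00, pre-tax earnings = €46,020.40.
Degree of combined leverage = contribution ÷ (EBIT − I) = €304,129.40 ÷ €46,020.40 = 6.6086.
EPS therefore changes by 6.6086 × (-9.5%) = -62.8%.

-62.8%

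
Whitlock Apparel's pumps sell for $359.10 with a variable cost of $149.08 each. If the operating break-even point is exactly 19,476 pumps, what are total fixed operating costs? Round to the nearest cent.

Unit CM = price − variable cost = $359.10 − $149.08 = $210.02.
Fixed costs = break-even units × CM = 19,476 × $210.02 = $4,090,349.52.

$4,090,349.52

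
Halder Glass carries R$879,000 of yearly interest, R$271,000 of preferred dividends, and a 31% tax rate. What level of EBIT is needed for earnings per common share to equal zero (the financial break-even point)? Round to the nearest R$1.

Preferred dividends are paid after tax, so their pre-tax equivalent is R$271,000 ÷ (1 − 0.31) = R$392,753.62.
EPS = 0 when EBIT covers interest plus the pre-tax preferred burden: R$879,000 + R$392,753.62 = R$1,271,753.62.

R$1,271,754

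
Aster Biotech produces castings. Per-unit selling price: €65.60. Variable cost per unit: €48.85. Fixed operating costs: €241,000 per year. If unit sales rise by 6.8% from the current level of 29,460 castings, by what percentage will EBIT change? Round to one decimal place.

Total contribution margin = 29,460 × €16.75 = €493,455.00.
Operating income = contribution − fixed costs = €493,455.00 − €241,000 = €252,455.00.
Degree of operating leverage = €493,455.00 / €252,455.00 = 1.9546.
So EBIT moves 1.9546 × (+6.8%) = +13.3%.

+13.3%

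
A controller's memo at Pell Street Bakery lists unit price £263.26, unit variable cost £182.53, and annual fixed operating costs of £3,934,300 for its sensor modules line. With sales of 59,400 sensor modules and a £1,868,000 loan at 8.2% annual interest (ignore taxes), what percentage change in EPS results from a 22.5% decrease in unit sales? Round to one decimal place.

Total contribution margin = 59,400 × £80.73 = £4,795,362.00.
EBIT = £4,795,362.00 − £3,934,300 = £861,062.00.
After interest of £153,176.00, pre-tax earnings = £707,886.00.
DCL = total CM / (EBIT − I) = £4,795,362.00 / £707,886.00 = 6.7742.
EPS therefore changes by 6.7742 × (-22.5%) = -152.4%.

-152.4%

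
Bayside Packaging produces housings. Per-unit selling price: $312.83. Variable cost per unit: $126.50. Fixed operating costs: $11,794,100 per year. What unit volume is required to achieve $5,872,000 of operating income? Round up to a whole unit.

94,811 housings

Unit CM = price − variable cost = $312.83 − $126.50 = $186.33.
Need Q such that Q × $186.33 − $11,794,100 = $5,872,000, i.e. Q = $17,666,100 / $186.33 = 94,810.82 → 94,811.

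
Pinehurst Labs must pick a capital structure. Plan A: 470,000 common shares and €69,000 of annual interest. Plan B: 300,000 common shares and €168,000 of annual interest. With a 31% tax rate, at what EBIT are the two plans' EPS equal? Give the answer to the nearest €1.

€342,706

Set EPS_A = EPS_B: (EBIT − €69,000)(1 − 0.31) ÷ 470,000 = (EBIT − €168,000)(1 − 0.31) ÷ 300,000.
Cancelling (1 − t) and cross-multiplying: 300,000·(EBIT − 69,000) = 470,000·(EBIT − 168,000).
EBIT × (470,000 − 300,000) = 168,000 × 470,000 − 69,000 × 300,000 = 58,260,000,000, so EBIT = 58,260,000,000 ÷ 170,000 = 342,705.88.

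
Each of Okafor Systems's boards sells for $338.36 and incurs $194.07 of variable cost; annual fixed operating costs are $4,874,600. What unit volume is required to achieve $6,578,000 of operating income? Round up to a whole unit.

79,373 boards

Unit CM = price − variable cost = $338.36 − $194.07 = $144.29.
Units = (FC + target) / CM = ($4,874,600 + $6,578,000) / $144.29 = 79,372.10, so 79,373 boards.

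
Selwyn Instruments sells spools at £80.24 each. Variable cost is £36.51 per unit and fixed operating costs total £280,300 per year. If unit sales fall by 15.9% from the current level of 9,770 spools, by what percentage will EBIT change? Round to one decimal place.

Total contribution margin = 9,770 × £43.73 = £427,242.10.
EBIT = £427,242.10 − £280,300 = £146,942.10.
So DOL = total CM / EBIT = £427,242.10 / £146,942.10 = 2.9076.
So EBIT moves 2.9076 × (-15.9%) = -46.2%.

-46.2%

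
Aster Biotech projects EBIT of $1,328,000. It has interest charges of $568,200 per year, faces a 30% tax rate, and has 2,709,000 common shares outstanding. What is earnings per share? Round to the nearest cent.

Pre-tax income = $1,328,000 − $568,200.00 = $759,800.00.
After tax at 30%: net income = $759,800.00 × 0.70 = $531,860.00.
Per share: $531,860.00 / 2,709,000 shares = $0.20.

$0.20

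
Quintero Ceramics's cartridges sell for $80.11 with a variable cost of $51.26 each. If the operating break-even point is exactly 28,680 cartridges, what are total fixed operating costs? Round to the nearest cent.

Unit CM = price − variable cost = $80.11 − $51.26 = $28.85.
Since BE = FC / CM, FC = 28,680 × $28.85 = $827,418.00.

$827,418.00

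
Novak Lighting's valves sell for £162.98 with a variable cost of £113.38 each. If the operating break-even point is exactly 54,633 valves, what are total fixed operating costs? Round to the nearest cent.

£2,709,796.80

Contribution margin per unit = £162.98 − £113.38 = £49.60.
Since BE = FC / CM, FC = 54,633 × £49.60 = £2,709,796.80.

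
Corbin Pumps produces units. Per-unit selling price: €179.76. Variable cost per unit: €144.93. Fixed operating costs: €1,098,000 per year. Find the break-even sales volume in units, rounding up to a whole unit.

31,525 units

Unit CM = price − variable cost = €179.76 − €144.93 = €34.83.
Break-even volume = fixed costs ÷ CM per unit = €1,098,000 ÷ €34.83 = 31,524.55, so 31,525 units.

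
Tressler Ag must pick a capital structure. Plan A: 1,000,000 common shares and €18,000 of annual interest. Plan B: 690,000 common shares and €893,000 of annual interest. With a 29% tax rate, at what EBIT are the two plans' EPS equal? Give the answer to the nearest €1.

€2,840,581

Set EPS_A = EPS_B: (EBIT − €18,000)(1 − 0.29) ÷ 1,000,000 = (EBIT − €893,000)(1 − 0.29) ÷ 690,000.
The (1 − t) factor cancels: (EBIT − 18,000) × 690,000 = (EBIT − 893,000) × 1,000,000.
Solving, EBIT = (893,000·1,000,000 − 18,000·690,000) / (1,000,000 − 690,000) = 880,580,000,000 / 310,000 = 2,840,580.65.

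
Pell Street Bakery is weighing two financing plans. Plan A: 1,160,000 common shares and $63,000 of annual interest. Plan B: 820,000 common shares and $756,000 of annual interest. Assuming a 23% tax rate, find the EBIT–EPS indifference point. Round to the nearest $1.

$2,427,353

At indifference, (EBIT − 63,000)(1 − t)/1,160,000 = (EBIT − 756,000)(1 − t)/820,000.
Cancelling (1 − t) and cross-multiplying: 820,000·(EBIT − 63,000) = 1,160,000·(EBIT − 756,000).
Solving, EBIT = (756,000·1,160,000 − 63,000·820,000) / (1,160,000 − 820,000) = 825,300,000,000 / 340,000 = 2,427,352.94.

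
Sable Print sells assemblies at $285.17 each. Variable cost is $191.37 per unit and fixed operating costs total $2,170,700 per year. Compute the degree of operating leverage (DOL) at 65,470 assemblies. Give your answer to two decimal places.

1.55

Contribution at this volume is 65,470 × $93.80 = $6,141,086.00.
Operating income = contribution − fixed costs = $6,141,086.00 − $2,170,700 = $3,970,386.00.
So DOL = total CM / EBIT = $6,141,086.00 / $3,970,386.00 = 1.5467.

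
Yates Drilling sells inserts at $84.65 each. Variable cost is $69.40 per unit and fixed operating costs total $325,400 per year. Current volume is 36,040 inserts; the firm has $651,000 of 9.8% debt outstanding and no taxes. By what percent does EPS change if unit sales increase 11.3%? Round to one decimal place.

At 36,040 units, contribution = 36,040 × $15.25 = $549,610.00.
Subtracting fixed costs: EBIT = $549,610.00 − $325,400 = $224,210.00.
Interest = $63,798.00, so EBIT − I = $160,412.00.
Degree of combined leverage = contribution ÷ (EBIT − I) = $549,610.00 ÷ $160,412.00 = 3.4262.
%ΔEPS = DCL × %ΔSales = 3.4262 × +11.3% = +38.7%.

+38.7%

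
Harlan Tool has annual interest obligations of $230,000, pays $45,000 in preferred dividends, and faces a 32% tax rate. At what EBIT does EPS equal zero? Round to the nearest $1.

Preferred dividends are paid after tax, so their pre-tax equivalent is $45,000 ÷ (1 − 0.32) = $66,176.47.
EPS = 0 when EBIT covers interest plus the pre-tax preferred burden: $230,000 + $66,176.47 = $296,176.47.

$296,176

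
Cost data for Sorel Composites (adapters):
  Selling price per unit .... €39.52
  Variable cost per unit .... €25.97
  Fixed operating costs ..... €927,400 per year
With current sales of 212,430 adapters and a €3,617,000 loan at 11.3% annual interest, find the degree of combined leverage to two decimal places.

Contribution at this volume is 212,430 × €13.55 = €2,878,426.50.
Subtracting fixed costs: EBIT = €2,878,426.50 − €927,400 = €1,951,026.50. Interest = €408,721.00.
DOL = €2,878,426.50 ÷ €1,951,026.50 = 1.4753; DFL = €1,951,026.50 ÷ €1,542,305.50 = 1.2650.
DCL = DOL × DFL = 1.4753 × 1.2650 = 1.8663.

1.87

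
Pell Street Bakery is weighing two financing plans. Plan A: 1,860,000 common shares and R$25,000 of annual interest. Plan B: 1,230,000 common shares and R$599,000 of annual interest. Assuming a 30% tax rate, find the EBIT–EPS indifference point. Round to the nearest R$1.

Set EPS_A = EPS_B: (EBIT − R$25,000)(1 − 0.30) ÷ 1,860,000 = (EBIT − R$599,000)(1 − 0.30) ÷ 1,230,000.
Cancelling (1 − t) and cross-multiplying: 1,230,000·(EBIT − 25,000) = 1,860,000·(EBIT − 599,000).
Solving, EBIT = (599,000·1,860,000 − 25,000·1,230,000) / (1,860,000 − 1,230,000) = 1,083,390,000,000 / 630,000 = 1,719,666.67.

R$1,719,667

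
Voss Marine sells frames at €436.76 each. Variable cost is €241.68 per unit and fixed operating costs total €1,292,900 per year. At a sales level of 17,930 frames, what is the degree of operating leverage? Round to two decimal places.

At 17,930 units, contribution = 17,930 × €195.08 = €3,497,784.40.
EBIT = €3,497,784.40 − €1,292,900 = €2,204,884.40.
So DOL = total CM / EBIT = €3,497,784.40 / €2,204,884.40 = 1.5864.

1.59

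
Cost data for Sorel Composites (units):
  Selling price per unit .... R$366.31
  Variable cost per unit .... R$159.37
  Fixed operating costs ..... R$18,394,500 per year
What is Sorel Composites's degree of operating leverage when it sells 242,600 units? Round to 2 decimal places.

Contribution at this volume is 242,600 × R$206.94 = R$50,203,644.00.
Operating income = contribution − fixed costs = R$50,203,644.00 − R$18,394,500 = R$31,809,144.00.
DOL = contribution ÷ EBIT = R$50,203,644.00 ÷ R$31,809,144.00 = 1.5783.

1.58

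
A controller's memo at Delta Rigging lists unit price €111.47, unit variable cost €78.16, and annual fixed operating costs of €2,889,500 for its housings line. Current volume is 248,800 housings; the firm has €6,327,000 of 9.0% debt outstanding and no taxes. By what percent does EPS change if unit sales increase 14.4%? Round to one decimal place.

At 248,800 units, contribution = 248,800 × €33.31 = €8,287,528.00.
Subtracting fixed costs: EBIT = €8,287,528.00 − €2,889,500 = €5,398,028.00.
After interest of €569,430.00, pre-tax earnings = €4,828,598.00.
Degree of combined leverage = contribution ÷ (EBIT − I) = €8,287,528.00 ÷ €4,828,598.00 = 1.7163.
%ΔEPS = DCL × %ΔSales = 1.7163 × +14.4% = +24.7%.

+24.7%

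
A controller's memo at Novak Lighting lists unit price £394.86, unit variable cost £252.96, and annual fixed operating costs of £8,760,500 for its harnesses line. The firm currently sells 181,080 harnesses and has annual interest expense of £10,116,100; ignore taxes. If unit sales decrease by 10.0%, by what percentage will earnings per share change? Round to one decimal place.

-37.7%

At 181,080 units, contribution = 181,080 × £141.90 = £25,695,252.00.
Operating income = contribution − fixed costs = £25,695,252.00 − £8,760,500 = £16,934,752.00.
Interest = £10,116,100.00, so EBIT − I = £6,818,652.00.
Degree of combined leverage = contribution ÷ (EBIT − I) = £25,695,252.00 ÷ £6,818,652.00 = 3.7684.
EPS therefore changes by 3.7684 × (-10.0%) = -37.7%.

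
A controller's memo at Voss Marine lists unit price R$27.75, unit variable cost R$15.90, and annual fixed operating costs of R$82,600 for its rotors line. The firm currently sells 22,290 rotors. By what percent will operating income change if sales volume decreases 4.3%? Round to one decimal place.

-6.3%

Contribution at this volume is 22,290 × R$11.85 = R$264,136.50.
Subtracting fixed costs: EBIT = R$264,136.50 − R$82,600 = R$181,536.50.
So DOL = total CM / EBIT = R$264,136.50 / R$181,536.50 = 1.4550.
So EBIT moves 1.4550 × (-4.3%) = -6.3%.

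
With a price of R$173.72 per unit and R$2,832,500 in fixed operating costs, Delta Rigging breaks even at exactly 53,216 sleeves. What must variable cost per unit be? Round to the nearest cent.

R$120.49

At break-even, FC = Q × (P − VC), so P − VC = R$2,832,500 ÷ 53,216 = R$53.2265.
Variable cost per unit = R$173.72 − R$53.2265 = R$120.49.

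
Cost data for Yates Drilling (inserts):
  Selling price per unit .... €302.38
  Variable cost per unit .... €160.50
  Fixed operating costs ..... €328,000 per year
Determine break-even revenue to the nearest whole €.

€699,046

CM per unit = €302.38 − €160.50 = €141.88; CM ratio = €141.88 / €302.38 = 0.4692.
Break-even sales = FC ÷ CM ratio = €328,000 × €302.38 / €141.88 = €699,046.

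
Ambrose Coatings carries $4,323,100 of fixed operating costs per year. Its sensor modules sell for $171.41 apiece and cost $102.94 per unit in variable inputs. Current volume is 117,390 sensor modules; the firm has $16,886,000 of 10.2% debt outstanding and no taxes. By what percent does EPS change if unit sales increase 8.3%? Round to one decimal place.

+33.5%

Total contribution margin = 117,390 × $68.47 = $8,037,693.30.
Subtracting fixed costs: EBIT = $8,037,693.30 − $4,323,100 = $3,714,593.30.
Interest = $1,722,372.00, so EBIT − I = $1,992,221.30.
DCL = total CM / (EBIT − I) = $8,037,693.30 / $1,992,221.30 = 4.0345.
%ΔEPS = DCL × %ΔSales = 4.0345 × +8.3% = +33.5%.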